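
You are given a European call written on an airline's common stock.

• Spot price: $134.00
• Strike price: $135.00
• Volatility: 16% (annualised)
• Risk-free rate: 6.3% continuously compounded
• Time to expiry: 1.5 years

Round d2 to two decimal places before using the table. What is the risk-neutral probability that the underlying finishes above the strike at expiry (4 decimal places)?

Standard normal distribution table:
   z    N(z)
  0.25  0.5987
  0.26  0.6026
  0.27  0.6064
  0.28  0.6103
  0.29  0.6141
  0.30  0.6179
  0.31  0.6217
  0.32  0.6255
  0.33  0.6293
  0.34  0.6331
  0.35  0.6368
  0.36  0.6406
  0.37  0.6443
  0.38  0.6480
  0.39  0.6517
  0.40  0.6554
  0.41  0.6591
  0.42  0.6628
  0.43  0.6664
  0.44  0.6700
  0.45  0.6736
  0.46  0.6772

0.6368

σ√T = 0.16·√1.5 = 0.1960
d₁ = [ln(134/135) + (0.063 + 0.16²/2)·1.5] / 0.1960 = [-0.0074 + 0.1137] / 0.1960 = 0.5423 ⇒ 0.54
d₂ = d₁ − σ√T = 0.5423 − 0.1960 = 0.3463 ⇒ 0.35
Pr(exercise) under Q = N(d₂) = 0.6368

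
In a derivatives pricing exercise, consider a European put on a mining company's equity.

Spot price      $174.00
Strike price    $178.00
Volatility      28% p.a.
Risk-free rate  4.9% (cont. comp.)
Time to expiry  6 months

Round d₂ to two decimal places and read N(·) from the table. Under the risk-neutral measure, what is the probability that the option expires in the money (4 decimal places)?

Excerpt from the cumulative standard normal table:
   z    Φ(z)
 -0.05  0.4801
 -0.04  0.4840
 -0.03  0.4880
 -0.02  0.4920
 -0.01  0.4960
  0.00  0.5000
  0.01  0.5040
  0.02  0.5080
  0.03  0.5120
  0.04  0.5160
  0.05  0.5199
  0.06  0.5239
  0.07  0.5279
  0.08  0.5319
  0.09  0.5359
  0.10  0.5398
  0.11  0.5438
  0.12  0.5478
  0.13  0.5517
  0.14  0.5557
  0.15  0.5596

0.5359

T = 0.5;  σ√T = 0.1980
d₁ = [ln(174/178) + (0.049 + ½·0.28²)·0.5] / (σ√T) = (-0.0227 + 0.0441) / 0.1980 = 0.1079 ≈ 0.11
d₂ = 0.1079 − 0.1980 = -0.0900 ≈ -0.09
Risk-neutral Pr[S_T < K] = N(−d₂) = N(0.09) = 0.5359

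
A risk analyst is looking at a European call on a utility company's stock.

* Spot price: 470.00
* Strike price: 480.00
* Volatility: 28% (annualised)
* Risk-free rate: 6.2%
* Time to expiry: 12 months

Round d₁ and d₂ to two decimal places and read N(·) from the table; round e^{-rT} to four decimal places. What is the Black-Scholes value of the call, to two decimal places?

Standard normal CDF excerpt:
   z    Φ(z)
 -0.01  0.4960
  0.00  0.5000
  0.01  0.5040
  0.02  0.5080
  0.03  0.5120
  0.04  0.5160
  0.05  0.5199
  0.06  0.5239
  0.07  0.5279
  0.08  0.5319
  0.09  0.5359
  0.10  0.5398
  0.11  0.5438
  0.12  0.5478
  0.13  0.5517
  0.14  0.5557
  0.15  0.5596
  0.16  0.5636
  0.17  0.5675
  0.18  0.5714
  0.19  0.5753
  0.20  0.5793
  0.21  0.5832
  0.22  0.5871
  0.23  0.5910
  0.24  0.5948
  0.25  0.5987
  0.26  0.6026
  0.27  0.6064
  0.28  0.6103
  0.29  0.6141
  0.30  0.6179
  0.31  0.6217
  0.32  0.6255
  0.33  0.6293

61.25

σ√T = 0.28 × 1.0000 = 0.2800
d₁ = [ln(470/480) + (0.062 + 0.28²/2)·1] / 0.2800 = [-0.0211 + 0.1012] / 0.2800 = 0.2862 which rounds to 0.29
d₂ = d₁ − σ√T = 0.2862 − 0.2800 = 0.0062 which rounds to 0.01
e^(−rT) = e^(−0.062·1) = 0.9399
N(d₁) = N(0.29) = 0.6141;  N(d₂) = N(0.01) = 0.5040
C = 470·0.6141 − 480·0.9399·0.5040 = 288.6270 − 227.3806 = 61.2464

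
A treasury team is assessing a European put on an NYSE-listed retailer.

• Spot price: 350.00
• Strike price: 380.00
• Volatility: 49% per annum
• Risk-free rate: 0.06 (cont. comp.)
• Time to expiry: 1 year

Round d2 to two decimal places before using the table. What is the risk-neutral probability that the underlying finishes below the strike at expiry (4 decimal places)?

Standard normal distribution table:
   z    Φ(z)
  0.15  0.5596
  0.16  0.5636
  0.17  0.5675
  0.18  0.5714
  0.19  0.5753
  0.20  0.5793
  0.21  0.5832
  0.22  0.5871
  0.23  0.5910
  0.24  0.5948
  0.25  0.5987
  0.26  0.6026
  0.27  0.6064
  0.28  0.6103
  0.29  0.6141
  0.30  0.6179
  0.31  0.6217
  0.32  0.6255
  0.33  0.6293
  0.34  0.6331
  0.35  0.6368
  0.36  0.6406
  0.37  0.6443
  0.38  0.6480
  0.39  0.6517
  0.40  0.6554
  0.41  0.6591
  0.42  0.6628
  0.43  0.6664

T = 1;  σ√T = 0.4900
d₁ = [ln(350/380) + (0.06 + ½·0.49²)·1] / (σ√T) = (-0.0822 + 0.1800) / 0.4900 = 0.1996 ⇒ 0.20
d₂ = 0.1996 − 0.4900 = -0.2904 ⇒ -0.29
Pr(exercise) under Q = N(−d₂) = N(0.29) = 0.6141

0.6141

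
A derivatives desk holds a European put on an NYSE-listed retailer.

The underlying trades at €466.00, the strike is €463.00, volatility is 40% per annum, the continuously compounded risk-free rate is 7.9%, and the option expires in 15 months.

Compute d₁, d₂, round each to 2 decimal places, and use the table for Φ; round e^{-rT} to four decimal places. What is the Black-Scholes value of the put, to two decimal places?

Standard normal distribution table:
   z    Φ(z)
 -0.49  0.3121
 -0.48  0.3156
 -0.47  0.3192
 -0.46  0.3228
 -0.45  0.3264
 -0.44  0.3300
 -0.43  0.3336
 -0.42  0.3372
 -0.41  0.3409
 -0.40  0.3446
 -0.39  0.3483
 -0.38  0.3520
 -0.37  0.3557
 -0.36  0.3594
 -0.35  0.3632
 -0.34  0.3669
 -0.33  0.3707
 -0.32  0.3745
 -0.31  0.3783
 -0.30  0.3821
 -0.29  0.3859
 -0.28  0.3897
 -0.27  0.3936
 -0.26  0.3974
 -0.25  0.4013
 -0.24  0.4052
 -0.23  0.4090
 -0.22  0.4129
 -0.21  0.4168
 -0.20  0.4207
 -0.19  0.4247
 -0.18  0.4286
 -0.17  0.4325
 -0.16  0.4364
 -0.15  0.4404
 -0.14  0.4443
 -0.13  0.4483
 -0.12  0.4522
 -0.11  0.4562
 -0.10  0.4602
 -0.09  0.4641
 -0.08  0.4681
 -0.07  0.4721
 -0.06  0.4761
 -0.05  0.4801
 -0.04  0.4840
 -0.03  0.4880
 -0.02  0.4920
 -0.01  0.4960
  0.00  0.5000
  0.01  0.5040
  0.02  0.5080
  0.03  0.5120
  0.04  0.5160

σ√T = 0.4 × 1.1180 = 0.4472
d₁ = [ln(466/463) + (0.079 + ½·0.4²)·1.25] / (σ√T) = (0.0065 + 0.1988) / 0.4472 = 0.4589 ≈ 0.46
d₂ = 0.4589 − 0.4472 = 0.0116 ≈ 0.01
exp(−rT) = exp(−0.079·1.25) = 0.9060
N(−d₂) = N(-0.01) = 0.4960;  N(−d₁) = N(-0.46) = 0.3228
P = 463·0.9060·0.4960 − 466·0.3228 = 208.0611 − 150.4248 = 57.6363

€57.64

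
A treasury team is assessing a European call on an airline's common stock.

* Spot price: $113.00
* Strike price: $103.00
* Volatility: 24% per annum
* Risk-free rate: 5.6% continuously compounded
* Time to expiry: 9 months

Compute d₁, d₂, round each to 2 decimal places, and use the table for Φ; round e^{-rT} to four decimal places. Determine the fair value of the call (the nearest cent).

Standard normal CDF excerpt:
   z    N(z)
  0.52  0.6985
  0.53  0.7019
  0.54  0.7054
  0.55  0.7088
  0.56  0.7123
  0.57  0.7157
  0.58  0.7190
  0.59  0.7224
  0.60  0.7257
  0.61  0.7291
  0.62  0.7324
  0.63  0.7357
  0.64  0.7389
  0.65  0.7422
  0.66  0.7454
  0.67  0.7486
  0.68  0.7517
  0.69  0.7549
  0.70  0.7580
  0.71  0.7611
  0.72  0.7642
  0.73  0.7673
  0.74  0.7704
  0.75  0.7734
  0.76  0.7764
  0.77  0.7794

T = 0.75;  σ√T = 0.2078
d₁ = [ln(113/103) + (0.056 + ½·0.24²)·0.75] / (σ√T) = (0.0927 + 0.0636) / 0.2078 = 0.7518 → 0.75
d₂ = 0.7518 − 0.2078 = 0.5440 → 0.54
exp(−rT) = exp(−0.056·0.75) = 0.9589
N(d₁) = N(0.75) = 0.7734;  N(d₂) = N(0.54) = 0.7054
C = 113·0.7734 − 103·0.9589·0.7054 = 87.3942 − 69.6700 = 17.7242

$17.72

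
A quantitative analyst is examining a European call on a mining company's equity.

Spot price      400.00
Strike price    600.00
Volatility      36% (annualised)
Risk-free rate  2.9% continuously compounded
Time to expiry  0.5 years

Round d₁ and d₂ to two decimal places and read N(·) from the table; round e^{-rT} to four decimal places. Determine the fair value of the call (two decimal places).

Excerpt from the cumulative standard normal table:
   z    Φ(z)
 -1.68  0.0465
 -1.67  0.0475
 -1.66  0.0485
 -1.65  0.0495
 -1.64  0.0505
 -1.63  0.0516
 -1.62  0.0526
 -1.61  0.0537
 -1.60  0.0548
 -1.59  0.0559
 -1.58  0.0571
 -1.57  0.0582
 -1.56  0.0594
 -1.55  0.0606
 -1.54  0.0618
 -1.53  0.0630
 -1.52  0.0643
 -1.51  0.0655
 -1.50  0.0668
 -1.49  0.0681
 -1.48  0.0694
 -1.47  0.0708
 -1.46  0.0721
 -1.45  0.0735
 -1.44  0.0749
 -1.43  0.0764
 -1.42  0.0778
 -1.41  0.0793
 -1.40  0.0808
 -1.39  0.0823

σ√T = 0.36 × 0.7071 = 0.2546
d₁ = [ln(400/600) + (0.029 + 0.36²/2)·0.5] / 0.2546 = [-0.4055 + 0.0469] / 0.2546 = -1.4086 → -1.41
d₂ = d₁ − σ√T = -1.4086 − 0.2546 = -1.6631 → -1.66
e^(−rT) = e^(−0.029·0.5) = 0.9856
C = 400·N(-1.41) − 600·0.9856·N(-1.66) = 400·0.0793 − 600·0.9856·0.0485 = 31.7200 − 28.6810 = 3.0390

3.04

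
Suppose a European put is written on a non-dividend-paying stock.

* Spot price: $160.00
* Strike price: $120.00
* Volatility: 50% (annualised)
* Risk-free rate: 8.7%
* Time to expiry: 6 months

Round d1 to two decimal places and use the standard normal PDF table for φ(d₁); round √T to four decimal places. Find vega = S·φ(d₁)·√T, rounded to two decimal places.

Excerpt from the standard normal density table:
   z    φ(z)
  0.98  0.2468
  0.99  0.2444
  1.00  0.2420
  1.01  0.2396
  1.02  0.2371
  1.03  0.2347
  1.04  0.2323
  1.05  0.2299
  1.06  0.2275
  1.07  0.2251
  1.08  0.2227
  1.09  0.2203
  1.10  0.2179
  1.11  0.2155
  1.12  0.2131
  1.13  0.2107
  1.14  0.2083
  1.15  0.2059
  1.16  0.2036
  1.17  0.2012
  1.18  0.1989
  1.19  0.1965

24.38

σ√T = 0.5 × 0.7071 = 0.3536
d₁ = [ln(160/120) + (0.087 + 0.5²/2)·0.5] / 0.3536 = [0.2877 + 0.1060] / 0.3536 = 1.1135 ⇒ 1.11
√T = √0.5 = 0.7071
φ(d₁) = φ(1.11) = 0.2155
vega = S·φ(d₁)·√T = 160·0.2155·0.7071 = 24.3808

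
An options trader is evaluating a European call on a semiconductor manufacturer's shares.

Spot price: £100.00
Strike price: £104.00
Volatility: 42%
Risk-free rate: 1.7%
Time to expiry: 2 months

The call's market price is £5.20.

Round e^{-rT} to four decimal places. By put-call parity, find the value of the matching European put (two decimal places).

£8.91

exp(−rT) = exp(−0.017·0.1667) = 0.9972
Put-call parity: C − P = S − K·e^(−rT) = 100 − 104·0.9972 = 100 − 103.7088 = -3.7088
P = C − (C − P) = 5.20 − (-3.7088) = 8.9088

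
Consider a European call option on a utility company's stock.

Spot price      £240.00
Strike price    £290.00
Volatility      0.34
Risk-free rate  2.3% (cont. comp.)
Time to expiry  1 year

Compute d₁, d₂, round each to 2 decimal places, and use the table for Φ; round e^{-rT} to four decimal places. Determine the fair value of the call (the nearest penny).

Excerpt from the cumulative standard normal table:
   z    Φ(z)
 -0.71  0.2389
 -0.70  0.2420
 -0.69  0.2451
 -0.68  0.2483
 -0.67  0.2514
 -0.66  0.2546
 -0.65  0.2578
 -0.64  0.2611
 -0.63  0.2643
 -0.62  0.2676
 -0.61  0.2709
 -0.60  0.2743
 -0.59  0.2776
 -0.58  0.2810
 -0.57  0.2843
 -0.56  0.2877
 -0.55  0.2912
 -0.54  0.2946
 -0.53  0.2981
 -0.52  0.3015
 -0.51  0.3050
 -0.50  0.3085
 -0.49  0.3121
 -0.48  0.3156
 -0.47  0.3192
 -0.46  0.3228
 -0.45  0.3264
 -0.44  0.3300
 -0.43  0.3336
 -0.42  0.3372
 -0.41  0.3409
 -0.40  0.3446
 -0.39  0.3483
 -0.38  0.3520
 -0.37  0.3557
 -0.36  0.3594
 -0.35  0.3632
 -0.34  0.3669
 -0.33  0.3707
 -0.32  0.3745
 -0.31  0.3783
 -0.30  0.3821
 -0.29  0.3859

£17.72

σ√T = 0.34 × 1.0000 = 0.3400
ln(S/K) + (r + σ²/2)T = ln(240/290) + (0.023 + 0.34²/2)·1 = -0.1892 + 0.0808 = -0.1084
d₁ = -0.1084 / 0.3400 = -0.3189 which rounds to -0.32
d₂ = d₁ − σ√T = -0.3189 − 0.3400 = -0.6589 which rounds to -0.66
exp(−rT) = exp(−0.023·1) = 0.9773
C = 240·N(-0.32) − 290·0.9773·N(-0.66) = 240·0.3745 − 290·0.9773·0.2546 = 89.8800 − 72.1580 = 17.7220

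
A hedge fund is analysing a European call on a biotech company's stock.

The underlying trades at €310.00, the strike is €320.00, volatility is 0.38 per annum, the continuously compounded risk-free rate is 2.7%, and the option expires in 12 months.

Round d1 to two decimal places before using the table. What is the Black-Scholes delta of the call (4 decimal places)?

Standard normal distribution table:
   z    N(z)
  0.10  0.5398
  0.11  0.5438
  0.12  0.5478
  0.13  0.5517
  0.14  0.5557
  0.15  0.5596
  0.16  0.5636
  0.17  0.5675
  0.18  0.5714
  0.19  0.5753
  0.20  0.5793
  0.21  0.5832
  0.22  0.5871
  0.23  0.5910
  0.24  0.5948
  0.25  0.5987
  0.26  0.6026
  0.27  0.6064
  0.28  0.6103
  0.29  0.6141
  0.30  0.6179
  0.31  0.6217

0.5714

σ√T = 0.38·√1 = 0.3800
d₁ = [ln(310/320) + (0.027 + ½·0.38²)·1] / (σ√T) = (-0.0317 + 0.0992) / 0.3800 = 0.1775 ≈ 0.18
N(d₁) = N(0.18) = 0.5714
Δ_call = N(d₁) = 0.5714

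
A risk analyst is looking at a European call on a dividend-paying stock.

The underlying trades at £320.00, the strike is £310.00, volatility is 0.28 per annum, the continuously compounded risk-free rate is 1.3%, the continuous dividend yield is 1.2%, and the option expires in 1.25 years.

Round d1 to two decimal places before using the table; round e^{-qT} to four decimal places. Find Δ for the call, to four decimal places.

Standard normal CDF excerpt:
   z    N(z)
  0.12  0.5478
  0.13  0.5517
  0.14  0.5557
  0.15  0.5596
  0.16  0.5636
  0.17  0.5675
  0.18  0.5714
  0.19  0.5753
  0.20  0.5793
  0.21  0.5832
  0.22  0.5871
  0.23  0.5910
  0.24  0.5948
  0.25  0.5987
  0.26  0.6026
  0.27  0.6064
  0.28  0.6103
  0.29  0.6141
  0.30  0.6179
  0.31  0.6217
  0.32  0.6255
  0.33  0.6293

0.5936

T = 1.25;  σ√T = 0.3130
d₁ = [ln(320/310) + (0.013 − 0.012 + 0.28²/2)·1.25] / 0.3130 = [0.0317 + 0.0503] / 0.3130 = 0.2619 ≈ 0.26
N(d₁) = N(0.26) = 0.6026
Δ_call = e^(−qT)·N(d₁) = 0.9851·0.6026 = 0.5936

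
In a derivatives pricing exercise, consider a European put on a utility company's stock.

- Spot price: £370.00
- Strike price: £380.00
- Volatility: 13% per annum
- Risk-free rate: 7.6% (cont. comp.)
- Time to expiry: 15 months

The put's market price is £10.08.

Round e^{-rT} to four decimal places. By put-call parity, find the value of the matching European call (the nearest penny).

£34.51

e^(−rT) = e^(−0.076·1.25) = 0.9094
Put-call parity: C − P = S − K·e^(−rT) = 370 − 380·0.9094 = 370 − 345.5720 = 24.4280
C = P + (C − P) = 10.08 + (24.4280) = 34.5080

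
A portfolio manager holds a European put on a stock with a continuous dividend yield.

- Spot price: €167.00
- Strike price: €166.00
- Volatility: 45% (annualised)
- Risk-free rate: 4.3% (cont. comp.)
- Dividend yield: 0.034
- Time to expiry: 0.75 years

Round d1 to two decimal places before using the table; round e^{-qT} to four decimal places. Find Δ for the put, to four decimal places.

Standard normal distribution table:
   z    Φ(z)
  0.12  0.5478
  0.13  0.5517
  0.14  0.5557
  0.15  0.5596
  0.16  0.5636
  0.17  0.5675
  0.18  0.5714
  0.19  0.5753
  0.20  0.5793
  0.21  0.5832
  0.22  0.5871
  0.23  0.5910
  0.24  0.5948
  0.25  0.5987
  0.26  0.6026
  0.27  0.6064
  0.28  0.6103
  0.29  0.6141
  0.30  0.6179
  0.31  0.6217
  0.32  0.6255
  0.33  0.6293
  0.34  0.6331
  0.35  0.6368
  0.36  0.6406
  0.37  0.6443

-0.3987

T = 0.75;  σ√T = 0.3897
d₁ = [ln(167/166) + (0.043 − 0.034 + 0.45²/2)·0.75] / 0.3897 = [0.0060 + 0.0827] / 0.3897 = 0.2276 which rounds to 0.23
N(d₁) = N(0.23) = 0.5910
Δ_put = e^(−qT)·(N(d₁) − 1) = 0.9748·(0.5910 − 1) = -0.3987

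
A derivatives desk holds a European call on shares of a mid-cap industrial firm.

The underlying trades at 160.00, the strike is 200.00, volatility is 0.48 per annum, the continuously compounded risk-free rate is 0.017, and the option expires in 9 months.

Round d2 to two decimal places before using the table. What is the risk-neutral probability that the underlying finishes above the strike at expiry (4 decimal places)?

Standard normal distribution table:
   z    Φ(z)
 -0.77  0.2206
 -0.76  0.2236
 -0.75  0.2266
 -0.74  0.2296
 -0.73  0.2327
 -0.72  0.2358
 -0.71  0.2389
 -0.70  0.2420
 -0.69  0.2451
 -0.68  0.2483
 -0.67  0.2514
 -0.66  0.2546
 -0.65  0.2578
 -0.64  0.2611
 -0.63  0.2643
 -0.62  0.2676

σ√T = 0.48 × 0.8660 = 0.4157
d₁ = [ln(160/200) + (0.017 + 0.48²/2)·0.75] / 0.4157 = [-0.2231 + 0.0991] / 0.4157 = -0.2983 ⇒ -0.30
d₂ = d₁ − σ√T = -0.2983 − 0.4157 = -0.7140 ⇒ -0.71
Risk-neutral Pr[S_T > K] = N(d₂) = N(-0.71) = 0.2389

0.2389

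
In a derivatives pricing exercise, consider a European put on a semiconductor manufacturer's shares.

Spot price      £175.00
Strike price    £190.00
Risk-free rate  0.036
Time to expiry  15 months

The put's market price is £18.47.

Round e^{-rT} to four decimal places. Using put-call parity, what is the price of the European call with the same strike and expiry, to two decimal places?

£11.83

exp(−rT) = exp(−0.036·1.25) = 0.9560
Put-call parity: C − P = S − K·e^(−rT) = 175 − 190·0.9560 = 175 − 181.6400 = -6.6400
C = P + (C − P) = 18.47 + (-6.6400) = 11.8300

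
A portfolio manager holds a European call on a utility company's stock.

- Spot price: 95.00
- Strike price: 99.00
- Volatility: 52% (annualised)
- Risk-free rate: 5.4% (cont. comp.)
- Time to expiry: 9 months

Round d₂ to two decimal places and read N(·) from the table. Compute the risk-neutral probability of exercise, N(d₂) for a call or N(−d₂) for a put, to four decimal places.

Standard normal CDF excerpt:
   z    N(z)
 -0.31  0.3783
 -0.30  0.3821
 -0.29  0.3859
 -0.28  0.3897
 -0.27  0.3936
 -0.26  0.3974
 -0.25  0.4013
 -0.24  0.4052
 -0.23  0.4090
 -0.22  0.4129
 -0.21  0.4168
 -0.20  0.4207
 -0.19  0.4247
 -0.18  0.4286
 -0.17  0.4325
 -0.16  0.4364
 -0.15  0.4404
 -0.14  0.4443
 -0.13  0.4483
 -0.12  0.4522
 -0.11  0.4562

0.4090

T = 0.75;  σ√T = 0.4503
ln(S/K) + (r + σ²/2)T = ln(95/99) + (0.054 + 0.52²/2)·0.75 = -0.0412 + 0.1419 = 0.1007
d₁ = 0.1007 / 0.4503 = 0.2235 which rounds to 0.22
d₂ = d₁ − σ√T = 0.2235 − 0.4503 = -0.2268 which rounds to -0.23
Pr(exercise) under Q = N(d₂) = 0.4090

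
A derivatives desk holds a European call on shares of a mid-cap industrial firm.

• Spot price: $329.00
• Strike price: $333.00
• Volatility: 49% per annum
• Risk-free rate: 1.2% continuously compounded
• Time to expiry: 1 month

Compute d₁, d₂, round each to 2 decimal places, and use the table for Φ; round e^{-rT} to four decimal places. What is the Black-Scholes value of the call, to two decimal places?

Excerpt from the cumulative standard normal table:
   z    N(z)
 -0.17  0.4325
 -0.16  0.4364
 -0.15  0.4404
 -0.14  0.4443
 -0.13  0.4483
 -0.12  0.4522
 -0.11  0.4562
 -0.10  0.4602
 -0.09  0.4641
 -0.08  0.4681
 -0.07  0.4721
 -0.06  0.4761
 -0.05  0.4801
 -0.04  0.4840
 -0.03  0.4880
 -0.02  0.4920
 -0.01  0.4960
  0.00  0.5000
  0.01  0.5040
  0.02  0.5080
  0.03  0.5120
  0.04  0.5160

$16.68

T = 0.08333;  σ√T = 0.1415
d₁ = [ln(329/333) + (0.012 + 0.49²/2)·0.08333] / 0.1415 = [-0.0121 + 0.0110] / 0.1415 = -0.0076 which rounds to -0.01
d₂ = d₁ − σ√T = -0.0076 − 0.1415 = -0.1491 which rounds to -0.15
e^(−rT) = e^(−0.012·0.08333) = 0.9990
C = 329·N(-0.01) − 333·0.9990·N(-0.15) = 329·0.4960 − 333·0.9990·0.4404 = 163.1840 − 146.5065 = 16.6775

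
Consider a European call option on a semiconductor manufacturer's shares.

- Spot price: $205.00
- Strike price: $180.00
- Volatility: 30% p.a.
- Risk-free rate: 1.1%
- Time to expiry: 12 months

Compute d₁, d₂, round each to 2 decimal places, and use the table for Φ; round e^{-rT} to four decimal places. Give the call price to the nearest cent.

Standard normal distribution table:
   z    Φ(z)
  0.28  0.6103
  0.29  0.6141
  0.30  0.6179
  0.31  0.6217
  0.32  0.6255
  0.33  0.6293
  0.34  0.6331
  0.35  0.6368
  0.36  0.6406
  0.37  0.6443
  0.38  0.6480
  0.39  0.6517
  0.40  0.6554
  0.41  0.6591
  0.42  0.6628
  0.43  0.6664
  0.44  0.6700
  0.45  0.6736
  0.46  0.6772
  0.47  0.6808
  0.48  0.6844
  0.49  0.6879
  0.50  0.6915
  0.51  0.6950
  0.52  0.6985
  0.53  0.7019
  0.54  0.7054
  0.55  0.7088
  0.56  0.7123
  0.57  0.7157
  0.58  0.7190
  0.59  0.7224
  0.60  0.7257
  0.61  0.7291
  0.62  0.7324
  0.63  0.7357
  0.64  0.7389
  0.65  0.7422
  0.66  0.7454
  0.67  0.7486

$38.78

σ√T = 0.3 × 1.0000 = 0.3000
d₁ = [ln(205/180) + (0.011 + 0.3²/2)·1] / 0.3000 = [0.1301 + 0.0560] / 0.3000 = 0.6202 ⇒ 0.62
d₂ = d₁ − σ√T = 0.6202 − 0.3000 = 0.3202 ⇒ 0.32
e^(−rT) = e^(−0.011·1) = 0.9891
N(d₁) = N(0.62) = 0.7324;  N(d₂) = N(0.32) = 0.6255
C = 205·0.7324 − 180·0.9891·0.6255 = 150.1420 − 111.3628 = 38.7792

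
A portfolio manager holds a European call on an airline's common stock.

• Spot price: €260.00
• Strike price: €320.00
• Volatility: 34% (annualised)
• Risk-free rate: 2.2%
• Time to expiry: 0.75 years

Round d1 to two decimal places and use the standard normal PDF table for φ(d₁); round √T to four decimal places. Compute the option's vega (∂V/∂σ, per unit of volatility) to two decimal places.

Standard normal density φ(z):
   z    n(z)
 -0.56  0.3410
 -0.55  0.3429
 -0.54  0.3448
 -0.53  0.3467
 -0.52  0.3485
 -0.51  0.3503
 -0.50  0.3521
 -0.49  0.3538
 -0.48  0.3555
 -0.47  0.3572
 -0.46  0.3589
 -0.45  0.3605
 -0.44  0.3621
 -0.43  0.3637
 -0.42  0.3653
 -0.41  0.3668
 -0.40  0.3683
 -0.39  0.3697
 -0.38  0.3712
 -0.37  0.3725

σ√T = 0.34 × 0.8660 = 0.2944
ln(S/K) + (r + σ²/2)T = ln(260/320) + (0.022 + 0.34²/2)·0.75 = -0.2076 + 0.0599 = -0.1478
d₁ = -0.1478 / 0.2944 = -0.5019 which rounds to -0.50
√T = √0.75 = 0.8660
φ(d₁) = φ(-0.50) = 0.3521
vega = S·φ(d₁)·√T = 260·0.3521·0.8660 = 79.2788
(Vega is the same for a European call and put with the same parameters.)

79.28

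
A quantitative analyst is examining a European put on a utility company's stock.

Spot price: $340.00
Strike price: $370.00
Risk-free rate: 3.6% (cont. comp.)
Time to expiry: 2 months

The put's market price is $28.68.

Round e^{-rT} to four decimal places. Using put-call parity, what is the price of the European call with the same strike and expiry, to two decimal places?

e^(−rT) = e^(−0.036·0.1667) = 0.9940
Put-call parity: C − P = S − K·e^(−rT) = 340 − 370·0.9940 = 340 − 367.7800 = -27.7800
C = P + (C − P) = 28.68 + (-27.7800) = 0.9000

$0.90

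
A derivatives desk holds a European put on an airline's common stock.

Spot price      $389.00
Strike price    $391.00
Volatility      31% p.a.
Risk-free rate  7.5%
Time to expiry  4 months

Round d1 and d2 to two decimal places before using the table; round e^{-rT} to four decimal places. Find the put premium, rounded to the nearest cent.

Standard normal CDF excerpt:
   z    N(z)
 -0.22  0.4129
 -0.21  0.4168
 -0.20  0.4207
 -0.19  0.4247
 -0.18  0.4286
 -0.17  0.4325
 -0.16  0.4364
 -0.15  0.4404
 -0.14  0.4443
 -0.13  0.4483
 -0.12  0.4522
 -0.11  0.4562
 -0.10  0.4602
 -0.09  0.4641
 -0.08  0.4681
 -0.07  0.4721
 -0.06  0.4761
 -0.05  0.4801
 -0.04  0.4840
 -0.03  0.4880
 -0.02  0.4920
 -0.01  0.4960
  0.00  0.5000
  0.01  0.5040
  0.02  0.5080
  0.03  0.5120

$23.97

σ√T = 0.31·√0.3333 = 0.1790
d₁ = [ln(389/391) + (0.075 + 0.31²/2)·0.3333] / 0.1790 = [-0.0051 + 0.0410] / 0.1790 = 0.2005 → 0.20
d₂ = d₁ − σ√T = 0.2005 − 0.1790 = 0.0215 → 0.02
exp(−rT) = exp(−0.075·0.3333) = 0.9753
N(−d₂) = N(-0.02) = 0.4920;  N(−d₁) = N(-0.20) = 0.4207
P = 391·0.9753·0.4920 − 389·0.4207 = 187.6204 − 163.6523 = 23.9681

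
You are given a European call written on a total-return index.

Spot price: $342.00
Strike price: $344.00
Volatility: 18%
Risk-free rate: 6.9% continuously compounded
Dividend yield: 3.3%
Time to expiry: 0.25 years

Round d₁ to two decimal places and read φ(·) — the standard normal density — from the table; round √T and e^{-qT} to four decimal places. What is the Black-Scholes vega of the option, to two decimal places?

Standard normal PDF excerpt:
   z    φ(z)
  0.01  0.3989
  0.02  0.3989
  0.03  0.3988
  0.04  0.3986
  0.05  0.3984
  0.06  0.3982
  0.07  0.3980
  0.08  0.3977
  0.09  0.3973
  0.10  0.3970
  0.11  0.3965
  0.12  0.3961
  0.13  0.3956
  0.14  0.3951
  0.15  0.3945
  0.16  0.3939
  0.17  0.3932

67.45

σ√T = 0.18 × 0.5000 = 0.0900
d₁ = [ln(342/344) + (0.069 − 0.033 + 0.18²/2)·0.25] / 0.0900 = [-0.0058 + 0.0131] / 0.0900 = 0.0802 which rounds to 0.08
√T = √0.25 = 0.5000
φ(d₁) = φ(0.08) = 0.3977
exp(−qT) = exp(−0.033·0.25) = 0.9918
vega = S·exp(−qT)·φ(d₁)·√T = 342·0.9918·0.3977·0.5000 = 67.4490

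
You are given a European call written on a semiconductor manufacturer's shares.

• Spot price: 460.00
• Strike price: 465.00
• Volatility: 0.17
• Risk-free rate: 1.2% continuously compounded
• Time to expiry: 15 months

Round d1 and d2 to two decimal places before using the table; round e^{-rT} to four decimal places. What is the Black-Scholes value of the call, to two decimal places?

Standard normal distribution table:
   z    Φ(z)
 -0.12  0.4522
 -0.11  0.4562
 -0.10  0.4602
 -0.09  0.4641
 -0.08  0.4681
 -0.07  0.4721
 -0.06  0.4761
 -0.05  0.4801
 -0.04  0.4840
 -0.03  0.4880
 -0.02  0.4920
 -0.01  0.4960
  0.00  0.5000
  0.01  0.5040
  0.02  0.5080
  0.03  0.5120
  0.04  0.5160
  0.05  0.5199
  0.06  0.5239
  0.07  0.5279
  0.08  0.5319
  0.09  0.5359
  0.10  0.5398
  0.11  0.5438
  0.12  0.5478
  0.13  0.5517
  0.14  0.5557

35.73

T = 1.25;  σ√T = 0.1901
ln(S/K) + (r + σ²/2)T = ln(460/465) + (0.012 + 0.17²/2)·1.25 = -0.0108 + 0.0331 = 0.0223
d₁ = 0.0223 / 0.1901 = 0.1171 ≈ 0.12
d₂ = d₁ − σ√T = 0.1171 − 0.1901 = -0.0730 ≈ -0.07
exp(−rT) = exp(−0.012·1.25) = 0.9851
N(d₁) = N(0.12) = 0.5478;  N(d₂) = N(-0.07) = 0.4721
C = 460·0.5478 − 465·0.9851·0.4721 = 251.9880 − 216.2556 = 35.7324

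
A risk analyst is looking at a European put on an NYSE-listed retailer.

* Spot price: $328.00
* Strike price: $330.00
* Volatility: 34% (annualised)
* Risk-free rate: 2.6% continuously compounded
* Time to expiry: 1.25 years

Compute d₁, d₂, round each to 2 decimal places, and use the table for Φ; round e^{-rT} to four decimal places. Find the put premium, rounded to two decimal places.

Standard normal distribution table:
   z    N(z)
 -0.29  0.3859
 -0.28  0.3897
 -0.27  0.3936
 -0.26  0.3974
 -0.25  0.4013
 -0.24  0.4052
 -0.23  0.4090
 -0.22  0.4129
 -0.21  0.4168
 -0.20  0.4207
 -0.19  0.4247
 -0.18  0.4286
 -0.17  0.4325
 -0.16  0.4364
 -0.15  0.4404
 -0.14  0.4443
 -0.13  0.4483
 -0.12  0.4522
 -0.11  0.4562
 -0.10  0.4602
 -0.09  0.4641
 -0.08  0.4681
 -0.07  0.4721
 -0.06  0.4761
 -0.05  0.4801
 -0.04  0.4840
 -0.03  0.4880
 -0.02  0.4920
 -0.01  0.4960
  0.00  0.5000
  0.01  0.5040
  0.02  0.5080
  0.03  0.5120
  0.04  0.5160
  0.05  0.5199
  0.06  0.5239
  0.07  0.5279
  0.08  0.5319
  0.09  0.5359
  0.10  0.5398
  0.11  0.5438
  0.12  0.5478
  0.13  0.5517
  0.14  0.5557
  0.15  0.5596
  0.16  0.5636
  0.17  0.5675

σ√T = 0.34 × 1.1180 = 0.3801
d₁ = [ln(328/330) + (0.026 + 0.34²/2)·1.25] / 0.3801 = [-0.0061 + 0.1048] / 0.3801 = 0.2596 → 0.26
d₂ = d₁ − σ√T = 0.2596 − 0.3801 = -0.1206 → -0.12
e^(−rT) = e^(−0.026·1.25) = 0.9680
N(−d₂) = N(0.12) = 0.5478;  N(−d₁) = N(-0.26) = 0.3974
P = 330·0.9680·0.5478 − 328·0.3974 = 174.9892 − 130.3472 = 44.6420

$44.64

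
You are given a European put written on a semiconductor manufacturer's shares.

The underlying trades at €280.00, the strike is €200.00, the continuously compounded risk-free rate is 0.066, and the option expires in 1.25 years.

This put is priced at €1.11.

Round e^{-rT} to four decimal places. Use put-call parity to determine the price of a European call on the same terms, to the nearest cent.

exp(−rT) = exp(−0.066·1.25) = 0.9208
Put-call parity: C − P = S − K·e^(−rT) = 280 − 200·0.9208 = 280 − 184.1600 = 95.8400
C = P + (C − P) = 1.11 + (95.8400) = 96.9500

€96.95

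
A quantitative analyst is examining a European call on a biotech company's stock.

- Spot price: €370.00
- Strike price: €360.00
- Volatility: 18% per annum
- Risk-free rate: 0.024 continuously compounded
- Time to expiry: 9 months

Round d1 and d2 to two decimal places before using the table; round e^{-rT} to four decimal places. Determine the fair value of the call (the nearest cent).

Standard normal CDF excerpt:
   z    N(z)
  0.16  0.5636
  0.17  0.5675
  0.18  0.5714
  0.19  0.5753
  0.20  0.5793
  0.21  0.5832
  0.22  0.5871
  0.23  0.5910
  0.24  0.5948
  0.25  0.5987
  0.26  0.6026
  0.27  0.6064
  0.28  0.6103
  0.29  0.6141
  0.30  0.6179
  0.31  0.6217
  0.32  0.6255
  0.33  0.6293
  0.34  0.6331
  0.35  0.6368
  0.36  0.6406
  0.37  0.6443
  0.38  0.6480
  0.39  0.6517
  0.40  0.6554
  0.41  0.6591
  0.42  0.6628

€32.18

T = 0.75;  σ√T = 0.1559
ln(S/K) + (r + σ²/2)T = ln(370/360) + (0.024 + 0.18²/2)·0.75 = 0.0274 + 0.0301 = 0.0575
d₁ = 0.0575 / 0.1559 = 0.3692 ≈ 0.37
d₂ = d₁ − σ√T = 0.3692 − 0.1559 = 0.2133 ≈ 0.21
e^(−rT) = e^(−0.024·0.75) = 0.9822
N(d₁) = N(0.37) = 0.6443;  N(d₂) = N(0.21) = 0.5832
C = 370·0.6443 − 360·0.9822·0.5832 = 238.3910 − 206.2149 = 32.1761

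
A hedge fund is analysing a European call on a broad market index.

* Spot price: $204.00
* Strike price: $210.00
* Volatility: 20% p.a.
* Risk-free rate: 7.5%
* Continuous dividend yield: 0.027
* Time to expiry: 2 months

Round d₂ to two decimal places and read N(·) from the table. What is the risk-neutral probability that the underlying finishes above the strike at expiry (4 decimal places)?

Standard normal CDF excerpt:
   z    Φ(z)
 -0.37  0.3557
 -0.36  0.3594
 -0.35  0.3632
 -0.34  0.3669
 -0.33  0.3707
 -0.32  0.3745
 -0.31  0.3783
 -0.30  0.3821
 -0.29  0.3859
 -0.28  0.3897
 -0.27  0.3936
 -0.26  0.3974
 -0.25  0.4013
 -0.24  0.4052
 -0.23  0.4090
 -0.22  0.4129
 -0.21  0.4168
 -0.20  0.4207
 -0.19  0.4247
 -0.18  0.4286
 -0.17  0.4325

0.3821

T = 0.1667;  σ√T = 0.0816
d₁ = [ln(204/210) + (0.075 − 0.027 + 0.2²/2)·0.1667] / 0.0816 = [-0.0290 + 0.0113] / 0.0816 = -0.2162 ⇒ -0.22
d₂ = d₁ − σ√T = -0.2162 − 0.0816 = -0.2979 ⇒ -0.30
Risk-neutral Pr[S_T > K] = N(d₂) = N(-0.30) = 0.3821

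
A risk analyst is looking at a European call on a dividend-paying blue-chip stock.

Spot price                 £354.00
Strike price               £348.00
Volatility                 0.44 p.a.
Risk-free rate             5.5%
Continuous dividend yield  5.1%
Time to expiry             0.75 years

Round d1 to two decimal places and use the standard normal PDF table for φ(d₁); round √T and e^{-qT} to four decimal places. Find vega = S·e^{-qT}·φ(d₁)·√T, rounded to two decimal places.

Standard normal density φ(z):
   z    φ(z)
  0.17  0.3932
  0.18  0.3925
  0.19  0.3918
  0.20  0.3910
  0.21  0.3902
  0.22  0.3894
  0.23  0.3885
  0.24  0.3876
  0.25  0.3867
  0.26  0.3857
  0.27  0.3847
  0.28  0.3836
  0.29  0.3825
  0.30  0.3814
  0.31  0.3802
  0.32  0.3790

σ√T = 0.44 × 0.8660 = 0.3811
d₁ = [ln(354/348) + (0.055 − 0.051 + 0.44²/2)·0.75] / 0.3811 = [0.0171 + 0.0756] / 0.3811 = 0.2433 → 0.24
√T = √0.75 = 0.8660
φ(d₁) = φ(0.24) = 0.3876
e^(−qT) = e^(−0.051·0.75) = 0.9625
vega = S·e^(−qT)·φ(d₁)·√T = 354·0.9625·0.3876·0.8660 = 114.3683
(The put has the same vega.)

114.37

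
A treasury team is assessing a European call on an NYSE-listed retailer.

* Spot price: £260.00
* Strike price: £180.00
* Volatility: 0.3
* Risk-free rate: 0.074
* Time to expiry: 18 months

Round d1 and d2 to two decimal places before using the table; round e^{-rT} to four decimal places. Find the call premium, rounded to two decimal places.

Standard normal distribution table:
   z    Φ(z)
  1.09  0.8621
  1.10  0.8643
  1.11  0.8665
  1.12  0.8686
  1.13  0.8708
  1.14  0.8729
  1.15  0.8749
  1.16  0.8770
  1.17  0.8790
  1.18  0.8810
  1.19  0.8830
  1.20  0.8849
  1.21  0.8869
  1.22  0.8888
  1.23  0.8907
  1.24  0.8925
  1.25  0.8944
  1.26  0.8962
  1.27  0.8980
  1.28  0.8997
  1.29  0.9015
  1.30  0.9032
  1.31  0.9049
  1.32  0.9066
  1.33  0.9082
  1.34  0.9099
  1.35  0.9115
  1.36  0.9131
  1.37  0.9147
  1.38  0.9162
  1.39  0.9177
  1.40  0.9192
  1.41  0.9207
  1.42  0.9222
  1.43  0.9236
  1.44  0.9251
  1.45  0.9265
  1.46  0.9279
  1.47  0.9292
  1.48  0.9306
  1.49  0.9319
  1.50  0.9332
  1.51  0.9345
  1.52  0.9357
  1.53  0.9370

T = 1.5;  σ√T = 0.3674
d₁ = [ln(260/180) + (0.074 + 0.3²/2)·1.5] / 0.3674 = [0.3677 + 0.1785] / 0.3674 = 1.4866 which rounds to 1.49
d₂ = d₁ − σ√T = 1.4866 − 0.3674 = 1.1192 which rounds to 1.12
exp(−rT) = exp(−0.074·1.5) = 0.8949
N(d₁) = N(1.49) = 0.9319;  N(d₂) = N(1.12) = 0.8686
C = 260·0.9319 − 180·0.8949·0.8686 = 242.2940 − 139.9158 = 102.3782

£102.38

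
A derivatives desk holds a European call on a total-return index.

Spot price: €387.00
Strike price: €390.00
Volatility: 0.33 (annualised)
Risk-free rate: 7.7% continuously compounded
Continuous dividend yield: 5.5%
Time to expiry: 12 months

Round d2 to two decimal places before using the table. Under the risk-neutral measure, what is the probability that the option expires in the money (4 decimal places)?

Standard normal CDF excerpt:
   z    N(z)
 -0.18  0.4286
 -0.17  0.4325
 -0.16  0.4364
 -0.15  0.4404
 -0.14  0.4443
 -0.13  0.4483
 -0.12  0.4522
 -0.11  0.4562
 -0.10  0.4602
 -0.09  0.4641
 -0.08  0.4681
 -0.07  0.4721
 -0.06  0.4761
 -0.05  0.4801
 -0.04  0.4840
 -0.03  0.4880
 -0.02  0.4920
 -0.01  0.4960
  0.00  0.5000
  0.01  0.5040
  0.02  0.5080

σ√T = 0.33 × 1.0000 = 0.3300
d₁ = [ln(387/390) + (0.077 − 0.055 + 0.33²/2)·1] / 0.3300 = [-0.0077 + 0.0765] / 0.3300 = 0.2083 → 0.21
d₂ = d₁ − σ√T = 0.2083 − 0.3300 = -0.1217 → -0.12
Pr(exercise) under Q = N(d₂) = 0.4522

0.4522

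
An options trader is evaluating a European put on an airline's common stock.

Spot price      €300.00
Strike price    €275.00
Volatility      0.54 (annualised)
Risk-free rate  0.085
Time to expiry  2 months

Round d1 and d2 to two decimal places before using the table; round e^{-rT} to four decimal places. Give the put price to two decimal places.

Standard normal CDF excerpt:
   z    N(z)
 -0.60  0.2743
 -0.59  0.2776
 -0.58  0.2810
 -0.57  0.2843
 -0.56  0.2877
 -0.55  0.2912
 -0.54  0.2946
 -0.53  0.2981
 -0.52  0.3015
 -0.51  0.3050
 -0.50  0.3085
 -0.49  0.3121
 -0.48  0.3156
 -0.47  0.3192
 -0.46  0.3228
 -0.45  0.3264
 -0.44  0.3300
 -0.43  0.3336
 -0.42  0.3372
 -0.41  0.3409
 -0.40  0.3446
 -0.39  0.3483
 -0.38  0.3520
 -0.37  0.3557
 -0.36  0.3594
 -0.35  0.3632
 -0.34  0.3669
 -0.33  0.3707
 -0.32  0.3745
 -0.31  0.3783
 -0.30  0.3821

σ√T = 0.54 × 0.4082 = 0.2205
ln(S/K) + (r + σ²/2)T = ln(300/275) + (0.085 + 0.54²/2)·0.1667 = 0.0870 + 0.0385 = 0.1255
d₁ = 0.1255 / 0.2205 = 0.5692 ⇒ 0.57
d₂ = d₁ − σ√T = 0.5692 − 0.2205 = 0.3487 ⇒ 0.35
exp(−rT) = exp(−0.085·0.1667) = 0.9859
P = 275·0.9859·N(-0.35) − 300·N(-0.57) = 275·0.9859·0.3632 − 300·0.2843 = 98.4717 − 85.2900 = 13.1817

€13.18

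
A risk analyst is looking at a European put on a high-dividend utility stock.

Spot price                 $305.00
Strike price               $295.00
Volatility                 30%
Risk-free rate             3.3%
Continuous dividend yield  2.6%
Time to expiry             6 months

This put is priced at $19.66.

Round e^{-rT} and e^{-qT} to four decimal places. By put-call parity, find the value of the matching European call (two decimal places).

exp(−qT) = exp(−0.026·0.5) = 0.9871;  exp(−rT) = exp(−0.033·0.5) = 0.9836
Put-call parity: C − P = S·e^(−qT) − K·e^(−rT) = 305·0.9871 − 295·0.9836 = 301.0655 − 290.1620 = 10.9035
C = P + (C − P) = 19.66 + (10.9035) = 30.5635

$30.56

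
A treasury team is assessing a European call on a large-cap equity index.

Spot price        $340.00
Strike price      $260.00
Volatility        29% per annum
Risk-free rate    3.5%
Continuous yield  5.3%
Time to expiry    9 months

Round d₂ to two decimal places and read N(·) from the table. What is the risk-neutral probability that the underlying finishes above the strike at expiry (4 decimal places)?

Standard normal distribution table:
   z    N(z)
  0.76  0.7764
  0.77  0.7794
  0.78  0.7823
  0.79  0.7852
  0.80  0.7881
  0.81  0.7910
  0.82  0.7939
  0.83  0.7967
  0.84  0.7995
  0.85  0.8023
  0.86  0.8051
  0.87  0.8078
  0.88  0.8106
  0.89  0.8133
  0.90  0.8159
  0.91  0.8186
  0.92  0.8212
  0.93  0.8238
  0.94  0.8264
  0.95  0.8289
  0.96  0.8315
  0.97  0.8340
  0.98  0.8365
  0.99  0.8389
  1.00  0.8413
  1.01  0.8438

0.8133

σ√T = 0.29·√0.75 = 0.2511
d₁ = [ln(340/260) + (0.035 − 0.053 + 0.29²/2)·0.75] / 0.2511 = [0.2683 + 0.0180] / 0.2511 = 1.1400 which rounds to 1.14
d₂ = d₁ − σ√T = 1.1400 − 0.2511 = 0.8888 which rounds to 0.89
Risk-neutral Pr[S_T > K] = N(d₂) = N(0.89) = 0.8133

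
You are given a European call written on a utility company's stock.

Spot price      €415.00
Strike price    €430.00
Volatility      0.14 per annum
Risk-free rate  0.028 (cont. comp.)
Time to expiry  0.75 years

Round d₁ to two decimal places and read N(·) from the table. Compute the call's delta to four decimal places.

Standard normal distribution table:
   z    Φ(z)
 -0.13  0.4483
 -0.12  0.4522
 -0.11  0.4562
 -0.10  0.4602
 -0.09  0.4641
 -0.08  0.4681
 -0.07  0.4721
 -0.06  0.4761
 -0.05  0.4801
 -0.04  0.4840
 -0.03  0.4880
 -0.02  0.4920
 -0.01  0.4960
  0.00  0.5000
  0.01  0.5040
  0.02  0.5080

0.4761

σ√T = 0.14·√0.75 = 0.1212
ln(S/K) + (r + σ²/2)T = ln(415/430) + (0.028 + 0.14²/2)·0.75 = -0.0355 + 0.0284 = -0.0072
d₁ = -0.0072 / 0.1212 = -0.0590 → -0.06
N(d₁) = N(-0.06) = 0.4761
Δ_call = N(d₁) = 0.4761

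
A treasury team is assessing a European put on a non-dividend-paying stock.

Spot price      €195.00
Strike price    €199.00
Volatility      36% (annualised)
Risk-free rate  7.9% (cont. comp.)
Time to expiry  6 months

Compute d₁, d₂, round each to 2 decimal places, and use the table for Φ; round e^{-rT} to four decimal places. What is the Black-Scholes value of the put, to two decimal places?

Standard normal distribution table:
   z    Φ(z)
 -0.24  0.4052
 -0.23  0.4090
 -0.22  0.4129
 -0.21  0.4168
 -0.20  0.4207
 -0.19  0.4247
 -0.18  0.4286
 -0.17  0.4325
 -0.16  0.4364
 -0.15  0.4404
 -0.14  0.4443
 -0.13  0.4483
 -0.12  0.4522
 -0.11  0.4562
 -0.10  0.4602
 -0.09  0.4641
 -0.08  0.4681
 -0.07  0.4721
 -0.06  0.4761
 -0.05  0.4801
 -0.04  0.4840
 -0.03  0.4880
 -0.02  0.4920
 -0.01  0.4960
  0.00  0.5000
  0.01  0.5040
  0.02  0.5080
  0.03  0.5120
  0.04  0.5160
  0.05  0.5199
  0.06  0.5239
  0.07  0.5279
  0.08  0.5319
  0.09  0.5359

σ√T = 0.36 × 0.7071 = 0.2546
d₁ = [ln(195/199) + (0.079 + 0.36²/2)·0.5] / 0.2546 = [-0.0203 + 0.0719] / 0.2546 = 0.2027 ≈ 0.20
d₂ = d₁ − σ√T = 0.2027 − 0.2546 = -0.0519 ≈ -0.05
e^(−rT) = e^(−0.079·0.5) = 0.9613
P = 199·0.9613·N(0.05) − 195·N(-0.20) = 199·0.9613·0.5199 − 195·0.4207 = 99.4562 − 82.0365 = 17.4197

€17.42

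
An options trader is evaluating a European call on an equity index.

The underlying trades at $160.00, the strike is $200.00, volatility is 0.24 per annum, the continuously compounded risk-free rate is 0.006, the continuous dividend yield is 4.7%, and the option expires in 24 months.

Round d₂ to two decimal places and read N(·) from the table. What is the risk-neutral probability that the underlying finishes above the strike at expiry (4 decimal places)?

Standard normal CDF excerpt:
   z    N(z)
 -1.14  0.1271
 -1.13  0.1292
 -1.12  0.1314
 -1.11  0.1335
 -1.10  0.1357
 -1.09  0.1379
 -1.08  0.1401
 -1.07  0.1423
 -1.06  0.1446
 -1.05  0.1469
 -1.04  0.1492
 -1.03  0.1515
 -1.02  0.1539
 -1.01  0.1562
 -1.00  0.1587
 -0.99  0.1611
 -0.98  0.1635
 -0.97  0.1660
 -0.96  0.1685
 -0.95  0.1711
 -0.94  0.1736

0.1423

σ√T = 0.24 × 1.4142 = 0.3394
ln(S/K) + (r − q + σ²/2)T = ln(160/200) + (0.006 − 0.047 + 0.24²/2)·2 = -0.2231 − 0.0244 = -0.2475
d₁ = -0.2475 / 0.3394 = -0.7293 which rounds to -0.73
d₂ = d₁ − σ√T = -0.7293 − 0.3394 = -1.0687 which rounds to -1.07
Pr(exercise) under Q = N(d₂) = 0.1423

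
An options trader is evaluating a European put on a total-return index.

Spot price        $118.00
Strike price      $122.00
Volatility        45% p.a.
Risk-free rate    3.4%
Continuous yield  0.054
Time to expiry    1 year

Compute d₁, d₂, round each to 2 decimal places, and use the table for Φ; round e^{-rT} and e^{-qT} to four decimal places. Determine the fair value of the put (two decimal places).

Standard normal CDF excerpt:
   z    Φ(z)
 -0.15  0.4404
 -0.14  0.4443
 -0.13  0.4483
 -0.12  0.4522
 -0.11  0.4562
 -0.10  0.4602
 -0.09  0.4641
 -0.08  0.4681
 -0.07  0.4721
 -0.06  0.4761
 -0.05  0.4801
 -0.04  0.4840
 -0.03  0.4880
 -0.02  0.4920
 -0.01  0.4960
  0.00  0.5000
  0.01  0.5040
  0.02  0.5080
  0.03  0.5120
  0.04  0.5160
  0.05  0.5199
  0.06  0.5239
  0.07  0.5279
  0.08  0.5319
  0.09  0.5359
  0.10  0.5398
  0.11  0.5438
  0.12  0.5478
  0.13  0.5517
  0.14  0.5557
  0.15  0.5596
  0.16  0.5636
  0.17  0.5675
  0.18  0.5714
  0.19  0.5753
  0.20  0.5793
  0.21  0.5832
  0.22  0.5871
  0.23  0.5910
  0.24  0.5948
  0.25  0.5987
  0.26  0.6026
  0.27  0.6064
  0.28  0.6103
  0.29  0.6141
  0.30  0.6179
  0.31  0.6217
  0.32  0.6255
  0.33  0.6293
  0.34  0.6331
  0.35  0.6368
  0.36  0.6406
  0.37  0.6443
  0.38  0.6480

σ√T = 0.45·√1 = 0.4500
d₁ = [ln(118/122) + (0.034 − 0.054 + ½·0.45²)·1] / (σ√T) = (-0.0333 + 0.0813) / 0.4500 = 0.1065 which rounds to 0.11
d₂ = 0.1065 − 0.4500 = -0.3435 which rounds to -0.34
e^(−qT) = e^(−0.054·1) = 0.9474;  e^(−rT) = e^(−0.034·1) = 0.9666
P = 122·0.9666·N(0.34) − 118·0.9474·N(-0.11) = 122·0.9666·0.6331 − 118·0.9474·0.4562 = 74.6584 − 51.0001 = 23.6584

$23.66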